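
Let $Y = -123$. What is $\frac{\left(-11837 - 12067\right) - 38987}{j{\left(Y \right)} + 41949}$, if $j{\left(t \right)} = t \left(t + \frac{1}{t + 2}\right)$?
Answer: $- \frac{7609811}{6906561} \approx -1.1018$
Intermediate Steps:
$j{\left(t \right)} = t \left(t + \frac{1}{2 + t}\right)$
$\frac{\left(-11837 - 12067\right) - 38987}{j{\left(Y \right)} + 41949} = \frac{\left(-11837 - 12067\right) - 38987}{- \frac{123 \left(1 + \left(-123\right)^{2} + 2 \left(-123\right)\right)}{2 - 123} + 41949} = \frac{\left(-11837 - 12067\right) - 38987}{- \frac{123 \left(1 + 15129 - 246\right)}{-121} + 41949} = \frac{-23904 - 38987}{\left(-123\right) \left(- \frac{1}{121}\right) 14884 + 41949} = - \frac{62891}{\frac{1830732}{121} + 41949} = - \frac{62891}{\frac{6906561}{121}} = \left(-62891\right) \frac{121}{6906561} = - \frac{7609811}{6906561}$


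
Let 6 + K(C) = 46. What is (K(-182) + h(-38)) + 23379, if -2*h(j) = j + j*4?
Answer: 23514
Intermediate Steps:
h(j) = -5*j/2 (h(j) = -(j + j*4)/2 = -(j + 4*j)/2 = -5*j/2)
K(C) = 40 (K(C) = -6 + 46 = 40)
(K(-182) + h(-38)) + 23379 = (40 - 5/2*(-38)) + 23379 = (40 + 95) + 23379 = 135 + 23379 = 23514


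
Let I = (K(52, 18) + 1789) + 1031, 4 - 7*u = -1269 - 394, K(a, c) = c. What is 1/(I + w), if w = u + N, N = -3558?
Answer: -7/3373 ≈ -0.0020753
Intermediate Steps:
u = 1667/7 (u = 4/7 - (-1269 - 394)/7 = 4/7 - ⅐*(-1663) = 4/7 + 1663/7 = 1667/7 ≈ 238.14)
w = -23239/7 (w = 1667/7 - 3558 = -23239/7 ≈ -3319.9)
I = 2838 (I = (18 + 1789) + 1031 = 1807 + 1031 = 2838)
1/(I + w) = 1/(2838 - 23239/7) = 1/(-3373/7) = -7/3373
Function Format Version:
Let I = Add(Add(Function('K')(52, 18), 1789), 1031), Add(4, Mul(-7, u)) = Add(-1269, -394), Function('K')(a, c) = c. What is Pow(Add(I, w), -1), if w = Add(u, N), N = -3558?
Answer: Rational(-7, 3373) ≈ -0.0020753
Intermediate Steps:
u = Rational(1667, 7) (u = Add(Rational(4, 7), Mul(Rational(-1, 7), Add(-1269, -394))) = Add(Rational(4, 7), Mul(Rational(-1, 7), -1663)) = Add(Rational(4, 7), Rational(1663, 7)) = Rational(1667, 7) ≈ 238.14)
w = Rational(-23239, 7) (w = Add(Rational(1667, 7), -3558) = Rational(-23239, 7) ≈ -3319.9)
I = 2838 (I = Add(Add(18, 1789), 1031) = Add(1807, 1031) = 2838)
Pow(Add(I, w), -1) = Pow(Add(2838, Rational(-23239, 7)), -1) = Pow(Rational(-3373, 7), -1) = Rational(-7, 3373)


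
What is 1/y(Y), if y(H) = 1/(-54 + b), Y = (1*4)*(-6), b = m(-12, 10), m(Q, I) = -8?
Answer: -62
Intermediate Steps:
b = -8
Y = -24 (Y = 4*(-6) = -24)
y(H) = -1/62 (y(H) = 1/(-54 - 8) = 1/(-62) = -1/62)
1/y(Y) = 1/(-1/62) = -62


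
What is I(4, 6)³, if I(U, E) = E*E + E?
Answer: 74088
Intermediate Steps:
I(U, E) = E + E² (I(U, E) = E² + E = E + E²)
I(4, 6)³ = (6*(1 + 6))³ = (6*7)³ = 42³ = 74088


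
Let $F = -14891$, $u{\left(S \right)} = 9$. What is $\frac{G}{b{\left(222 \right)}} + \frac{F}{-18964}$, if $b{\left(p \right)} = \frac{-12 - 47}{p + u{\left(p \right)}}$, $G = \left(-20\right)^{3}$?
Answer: $\frac{35046350569}{1118876} \approx 31323.0$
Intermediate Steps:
$G = -8000$
$b{\left(p \right)} = - \frac{59}{9 + p}$ ($b{\left(p \right)} = \frac{-12 - 47}{p + 9} = - \frac{59}{9 + p}$)
$\frac{G}{b{\left(222 \right)}} + \frac{F}{-18964} = - \frac{8000}{\left(-59\right) \frac{1}{9 + 222}} - \frac{14891}{-18964} = - \frac{8000}{\left(-59\right) \frac{1}{231}} - - \frac{14891}{18964} = - \frac{8000}{\left(-59\right) \frac{1}{231}} + \frac{14891}{18964} = - \frac{8000}{- \frac{59}{231}} + \frac{14891}{18964} = \left(-8000\right) \left(- \frac{231}{59}\right) + \frac{14891}{18964} = \frac{1848000}{59} + \frac{14891}{18964} = \frac{35046350569}{1118876}$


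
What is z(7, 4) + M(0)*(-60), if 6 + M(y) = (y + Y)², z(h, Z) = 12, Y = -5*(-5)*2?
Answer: -149628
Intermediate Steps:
Y = 50 (Y = 25*2 = 50)
M(y) = -6 + (50 + y)² (M(y) = -6 + (y + 50)² = -6 + (50 + y)²)
z(7, 4) + M(0)*(-60) = 12 + (-6 + (50 + 0)²)*(-60) = 12 + (-6 + 50²)*(-60) = 12 + (-6 + 2500)*(-60) = 12 + 2494*(-60) = 12 - 149640 = -149628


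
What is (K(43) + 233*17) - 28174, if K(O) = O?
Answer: -24170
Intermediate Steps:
(K(43) + 233*17) - 28174 = (43 + 233*17) - 28174 = (43 + 3961) - 28174 = 4004 - 28174 = -24170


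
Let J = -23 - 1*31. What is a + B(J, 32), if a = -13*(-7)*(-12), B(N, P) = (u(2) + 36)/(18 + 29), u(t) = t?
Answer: -51286/47 ≈ -1091.2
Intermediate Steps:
J = -54 (J = -23 - 31 = -54)
B(N, P) = 38/47 (B(N, P) = (2 + 36)/(18 + 29) = 38/47)
a = -1092 (a = 91*(-12) = -1092)
a + B(J, 32) = -1092 + 38/47 = -51286/47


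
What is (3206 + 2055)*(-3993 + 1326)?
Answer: -14031087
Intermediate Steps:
(3206 + 2055)*(-3993 + 1326) = 5261*(-2667) = -14031087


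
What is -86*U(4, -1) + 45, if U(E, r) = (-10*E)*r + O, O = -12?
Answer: -2363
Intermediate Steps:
U(E, r) = -12 - 10*E*r (U(E, r) = (-10*E)*r - 12 = -10*E*r - 12 = -12 - 10*E*r)
-86*U(4, -1) + 45 = -86*(-12 - 10*4*(-1)) + 45 = -86*(-12 + 40) + 45 = -86*28 + 45 = -2408 + 45 = -2363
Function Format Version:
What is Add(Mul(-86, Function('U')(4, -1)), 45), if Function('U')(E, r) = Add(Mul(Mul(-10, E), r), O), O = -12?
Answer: -2363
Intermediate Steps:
Function('U')(E, r) = Add(-12, Mul(-10, E, r)) (Function('U')(E, r) = Add(Mul(Mul(-10, E), r), -12) = Add(Mul(-10, E, r), -12) = Add(-12, Mul(-10, E, r)))
Add(Mul(-86, Function('U')(4, -1)), 45) = Add(Mul(-86, Add(-12, Mul(-10, 4, -1))), 45) = Add(Mul(-86, Add(-12, 40)), 45) = Add(Mul(-86, 28), 45) = Add(-2408, 45) = -2363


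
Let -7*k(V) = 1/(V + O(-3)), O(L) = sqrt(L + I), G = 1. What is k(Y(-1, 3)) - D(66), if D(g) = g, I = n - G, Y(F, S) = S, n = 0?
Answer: -6009/91 + 2*I/91 ≈ -66.033 + 0.021978*I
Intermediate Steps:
I = -1 (I = 0 - 1*1 = 0 - 1 = -1)
O(L) = sqrt(-1 + L) (O(L) = sqrt(L - 1) = sqrt(-1 + L))
k(V) = -1/(7*(V + 2*I)) (k(V) = -1/(7*(V + sqrt(-1 - 3))) = -1/(7*(V + sqrt(-4))) = -1/(7*(V + 2*I)))
k(Y(-1, 3)) - D(66) = -1/(7*3 + 14*I) - 1*66 = -1/(21 + 14*I) - 66 = -(21 - 14*I)/637 - 66 = -66 - (21 - 14*I)/637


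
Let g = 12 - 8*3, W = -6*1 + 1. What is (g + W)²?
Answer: 289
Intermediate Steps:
W = -5 (W = -6 + 1 = -5)
g = -12 (g = 12 - 24 = -12)
(g + W)² = (-12 - 5)² = (-17)² = 289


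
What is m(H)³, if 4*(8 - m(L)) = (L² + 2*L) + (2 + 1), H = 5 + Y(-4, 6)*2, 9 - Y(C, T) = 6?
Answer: -185193/8 ≈ -23149.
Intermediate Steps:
Y(C, T) = 3 (Y(C, T) = 9 - 1*6 = 9 - 6 = 3)
H = 11 (H = 5 + 3*2 = 5 + 6 = 11)
m(L) = 29/4 - L/2 - L²/4 (m(L) = 8 - ((L² + 2*L) + (2 + 1))/4 = 8 - ((L² + 2*L) + 3)/4 = 8 - (3 + L² + 2*L)/4 = 8 + (-¾ - L/2 - L²/4) = 29/4 - L/2 - L²/4)
m(H)³ = (29/4 - ½*11 - ¼*11²)³ = (29/4 - 11/2 - ¼*121)³ = (29/4 - 11/2 - 121/4)³ = (-57/2)³ = -185193/8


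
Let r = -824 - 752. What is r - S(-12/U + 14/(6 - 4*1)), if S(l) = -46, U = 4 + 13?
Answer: -1530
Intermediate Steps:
U = 17
r = -1576
r - S(-12/U + 14/(6 - 4*1)) = -1576 - 1*(-46) = -1576 + 46 = -1530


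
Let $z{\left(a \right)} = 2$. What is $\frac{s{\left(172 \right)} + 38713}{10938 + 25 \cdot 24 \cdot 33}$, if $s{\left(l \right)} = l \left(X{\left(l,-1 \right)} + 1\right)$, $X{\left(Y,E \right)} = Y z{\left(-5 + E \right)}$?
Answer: $\frac{98053}{30738} \approx 3.19$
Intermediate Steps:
$X{\left(Y,E \right)} = 2 Y$ ($X{\left(Y,E \right)} = Y 2 = 2 Y$)
$s{\left(l \right)} = l \left(1 + 2 l\right)$ ($s{\left(l \right)} = l \left(2 l + 1\right) = l \left(1 + 2 l\right)$)
$\frac{s{\left(172 \right)} + 38713}{10938 + 25 \cdot 24 \cdot 33} = \frac{172 \left(1 + 2 \cdot 172\right) + 38713}{10938 + 25 \cdot 24 \cdot 33} = \frac{172 \left(1 + 344\right) + 38713}{10938 + 600 \cdot 33} = \frac{172 \cdot 345 + 38713}{10938 + 19800} = \frac{59340 + 38713}{30738} = 98053 \cdot \frac{1}{30738} = \frac{98053}{30738}$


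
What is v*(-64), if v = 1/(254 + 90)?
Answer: -8/43 ≈ -0.18605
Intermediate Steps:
v = 1/344 ≈ 0.0029070
v*(-64) = (1/344)*(-64) = -8/43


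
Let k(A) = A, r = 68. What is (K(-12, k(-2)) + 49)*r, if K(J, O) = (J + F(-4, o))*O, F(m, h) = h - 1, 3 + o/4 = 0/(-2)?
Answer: 6732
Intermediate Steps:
o = -12 (o = -12 + 4*(0/(-2)) = -12 + 4*(0*(-½)) = -12 + 4*0 = -12 + 0 = -12)
F(m, h) = -1 + h
K(J, O) = O*(-13 + J) (K(J, O) = (J + (-1 - 12))*O = (J - 13)*O = (-13 + J)*O = O*(-13 + J))
(K(-12, k(-2)) + 49)*r = (-2*(-13 - 12) + 49)*68 = (-2*(-25) + 49)*68 = (50 + 49)*68 = 99*68 = 6732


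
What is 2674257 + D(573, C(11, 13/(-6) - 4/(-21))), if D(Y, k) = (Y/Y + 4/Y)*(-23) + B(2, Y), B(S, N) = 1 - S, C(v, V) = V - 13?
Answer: 1532335417/573 ≈ 2.6742e+6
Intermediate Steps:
C(v, V) = -13 + V
D(Y, k) = -24 - 92/Y (D(Y, k) = (Y/Y + 4/Y)*(-23) + (1 - 1*2) = (1 + 4/Y)*(-23) + (1 - 2) = (-23 - 92/Y) - 1 = -24 - 92/Y)
2674257 + D(573, C(11, 13/(-6) - 4/(-21))) = 2674257 + (-24 - 92/573) = 2674257 - 13844/573 = 1532335417/573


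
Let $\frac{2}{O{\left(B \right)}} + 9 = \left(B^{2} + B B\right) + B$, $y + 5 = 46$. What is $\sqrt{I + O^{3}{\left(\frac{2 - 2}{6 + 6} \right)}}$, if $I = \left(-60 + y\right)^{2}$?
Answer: $\frac{\sqrt{263161}}{27} \approx 19.0$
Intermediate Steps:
$y = 41$ ($y = -5 + 46 = 41$)
$O{\left(B \right)} = \frac{2}{-9 + B + 2 B^{2}}$ ($O{\left(B \right)} = \frac{2}{-9 + \left(\left(B^{2} + B B\right) + B\right)} = \frac{2}{-9 + \left(\left(B^{2} + B^{2}\right) + B\right)} = \frac{2}{-9 + \left(2 B^{2} + B\right)} = \frac{2}{-9 + \left(B + 2 B^{2}\right)} = \frac{2}{-9 + B + 2 B^{2}}$)
$I = 361$ ($I = \left(-60 + 41\right)^{2} = \left(-19\right)^{2} = 361$)
$\sqrt{I + O^{3}{\left(\frac{2 - 2}{6 + 6} \right)}} = \sqrt{361 + \left(\frac{2}{-9 + \frac{2 - 2}{6 + 6} + 2 \left(\frac{2 - 2}{6 + 6}\right)^{2}}\right)^{3}} = \sqrt{361 + \left(\frac{2}{-9 + \frac{0}{12} + 2 \left(\frac{0}{12}\right)^{2}}\right)^{3}} = \sqrt{361 + \left(\frac{2}{-9 + 0 \cdot \frac{1}{12} + 2 \left(0 \cdot \frac{1}{12}\right)^{2}}\right)^{3}} = \sqrt{361 + \left(\frac{2}{-9 + 0 + 2 \cdot 0^{2}}\right)^{3}} = \sqrt{361 + \left(\frac{2}{-9 + 0 + 2 \cdot 0}\right)^{3}} = \sqrt{361 + \left(\frac{2}{-9 + 0 + 0}\right)^{3}} = \sqrt{361 + \left(\frac{2}{-9}\right)^{3}} = \sqrt{361 + \left(2 \left(- \frac{1}{9}\right)\right)^{3}} = \sqrt{361 + \left(- \frac{2}{9}\right)^{3}} = \sqrt{361 - \frac{8}{729}} = \sqrt{\frac{263161}{729}} = \frac{\sqrt{263161}}{27}$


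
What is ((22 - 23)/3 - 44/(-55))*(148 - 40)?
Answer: 252/5 ≈ 50.400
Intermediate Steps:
((22 - 23)/3 - 44/(-55))*(148 - 40) = (-1*⅓ - 44*(-1/55))*108 = (-⅓ + ⅘)*108 = (7/15)*108 = 252/5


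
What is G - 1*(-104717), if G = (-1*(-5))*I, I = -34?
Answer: 104547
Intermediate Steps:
G = -170 (G = -1*(-5)*(-34) = 5*(-34) = -170)
G - 1*(-104717) = -170 - 1*(-104717) = -170 + 104717 = 104547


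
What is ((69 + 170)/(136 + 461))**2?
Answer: 57121/356409 ≈ 0.16027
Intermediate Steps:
((69 + 170)/(136 + 461))**2 = (239/597)**2 = 57121/356409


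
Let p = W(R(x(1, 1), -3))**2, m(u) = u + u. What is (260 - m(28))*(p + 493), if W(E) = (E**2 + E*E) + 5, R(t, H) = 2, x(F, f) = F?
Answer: 135048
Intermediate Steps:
m(u) = 2*u
W(E) = 5 + 2*E**2 (W(E) = (E**2 + E**2) + 5 = 2*E**2 + 5 = 5 + 2*E**2)
p = 169 (p = (5 + 2*2**2)**2 = (5 + 2*4)**2 = (5 + 8)**2 = 13**2 = 169)
(260 - m(28))*(p + 493) = (260 - 2*28)*(169 + 493) = (260 - 1*56)*662 = (260 - 56)*662 = 204*662 = 135048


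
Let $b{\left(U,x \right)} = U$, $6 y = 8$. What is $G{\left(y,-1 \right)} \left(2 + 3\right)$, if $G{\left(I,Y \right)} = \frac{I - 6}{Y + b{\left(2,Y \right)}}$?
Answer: $- \frac{70}{3} \approx -23.333$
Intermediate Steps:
$y = \frac{4}{3}$ ($y = \frac{1}{6} \cdot 8 = \frac{4}{3} \approx 1.3333$)
$G{\left(I,Y \right)} = \frac{-6 + I}{2 + Y}$ ($G{\left(I,Y \right)} = \frac{I - 6}{Y + 2} = \frac{-6 + I}{2 + Y}$)
$G{\left(y,-1 \right)} \left(2 + 3\right) = \frac{-6 + \frac{4}{3}}{2 - 1} \left(2 + 3\right) = 1^{-1} \left(- \frac{14}{3}\right) 5 = 1 \left(- \frac{14}{3}\right) 5 = \left(- \frac{14}{3}\right) 5 = - \frac{70}{3}$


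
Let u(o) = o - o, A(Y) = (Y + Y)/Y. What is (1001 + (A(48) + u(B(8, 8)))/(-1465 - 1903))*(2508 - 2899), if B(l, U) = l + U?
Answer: -659102053/1684 ≈ -3.9139e+5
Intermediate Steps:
B(l, U) = U + l
A(Y) = 2 (A(Y) = (2*Y)/Y = 2)
u(o) = 0
(1001 + (A(48) + u(B(8, 8)))/(-1465 - 1903))*(2508 - 2899) = (1001 + (2 + 0)/(-1465 - 1903))*(2508 - 2899) = (1001 + 2/(-3368))*(-391) = (1001 + 2*(-1/3368))*(-391) = (1001 - 1/1684)*(-391) = (1685683/1684)*(-391) = -659102053/1684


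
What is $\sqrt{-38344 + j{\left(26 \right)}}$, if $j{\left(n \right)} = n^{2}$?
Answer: $2 i \sqrt{9417} \approx 194.08 i$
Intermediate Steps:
$\sqrt{-38344 + j{\left(26 \right)}} = \sqrt{-38344 + 26^{2}} = \sqrt{-38344 + 676} = \sqrt{-37668} = 2 i \sqrt{9417}$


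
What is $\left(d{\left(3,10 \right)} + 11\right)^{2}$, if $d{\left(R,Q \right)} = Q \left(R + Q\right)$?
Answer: $19881$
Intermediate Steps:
$d{\left(R,Q \right)} = Q \left(Q + R\right)$
$\left(d{\left(3,10 \right)} + 11\right)^{2} = \left(10 \left(10 + 3\right) + 11\right)^{2} = \left(10 \cdot 13 + 11\right)^{2} = \left(130 + 11\right)^{2} = 141^{2} = 19881$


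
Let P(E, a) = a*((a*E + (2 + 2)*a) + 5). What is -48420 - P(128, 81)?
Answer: -914877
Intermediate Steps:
P(E, a) = a*(5 + 4*a + E*a) (P(E, a) = a*((E*a + 4*a) + 5) = a*((4*a + E*a) + 5) = a*(5 + 4*a + E*a))
-48420 - P(128, 81) = -48420 - 81*(5 + 4*81 + 128*81) = -48420 - 81*(5 + 324 + 10368) = -48420 - 81*10697 = -48420 - 1*866457 = -48420 - 866457 = -914877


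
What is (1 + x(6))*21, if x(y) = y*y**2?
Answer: 4557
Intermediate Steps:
x(y) = y**3
(1 + x(6))*21 = (1 + 6**3)*21 = (1 + 216)*21 = 217*21 = 4557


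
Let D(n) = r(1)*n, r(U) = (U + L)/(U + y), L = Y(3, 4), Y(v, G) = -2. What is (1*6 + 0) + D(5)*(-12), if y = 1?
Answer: 36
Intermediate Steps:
L = -2
r(U) = (-2 + U)/(1 + U) (r(U) = (U - 2)/(U + 1) = (-2 + U)/(1 + U))
D(n) = -n/2 (D(n) = ((-2 + 1)/(1 + 1))*n = (-1/2)*n = ((½)*(-1))*n = -n/2)
(1*6 + 0) + D(5)*(-12) = (1*6 + 0) - ½*5*(-12) = (6 + 0) - 5/2*(-12) = 6 + 30 = 36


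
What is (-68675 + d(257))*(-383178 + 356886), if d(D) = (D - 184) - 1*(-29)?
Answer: 1802921316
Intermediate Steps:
d(D) = -155 + D (d(D) = (-184 + D) + 29 = -155 + D)
(-68675 + d(257))*(-383178 + 356886) = (-68675 + (-155 + 257))*(-383178 + 356886) = (-68675 + 102)*(-26292) = -68573*(-26292) = 1802921316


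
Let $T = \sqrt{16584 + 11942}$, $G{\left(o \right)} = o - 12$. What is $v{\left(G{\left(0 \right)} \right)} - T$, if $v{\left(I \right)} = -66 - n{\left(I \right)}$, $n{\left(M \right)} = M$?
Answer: $-54 - \sqrt{28526} \approx -222.9$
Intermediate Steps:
$G{\left(o \right)} = -12 + o$
$v{\left(I \right)} = -66 - I$
$T = \sqrt{28526} \approx 168.9$
$v{\left(G{\left(0 \right)} \right)} - T = \left(-66 - \left(-12 + 0\right)\right) - \sqrt{28526} = \left(-66 - -12\right) - \sqrt{28526} = \left(-66 + 12\right) - \sqrt{28526} = -54 - \sqrt{28526}$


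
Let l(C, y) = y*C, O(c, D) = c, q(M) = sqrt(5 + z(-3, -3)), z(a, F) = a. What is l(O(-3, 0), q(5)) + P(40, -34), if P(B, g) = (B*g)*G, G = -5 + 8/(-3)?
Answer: 31280/3 - 3*sqrt(2) ≈ 10422.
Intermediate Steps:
G = -23/3 (G = -5 + 8*(-1/3) = -5 - 8/3 = -23/3 ≈ -7.6667)
q(M) = sqrt(2) (q(M) = sqrt(5 - 3) = sqrt(2))
l(C, y) = C*y
P(B, g) = -23*B*g/3 (P(B, g) = (B*g)*(-23/3) = -23*B*g/3)
l(O(-3, 0), q(5)) + P(40, -34) = -3*sqrt(2) - 23/3*40*(-34) = -3*sqrt(2) + 31280/3 = 31280/3 - 3*sqrt(2)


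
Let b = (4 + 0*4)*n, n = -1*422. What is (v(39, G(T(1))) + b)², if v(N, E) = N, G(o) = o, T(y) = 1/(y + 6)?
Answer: 2719201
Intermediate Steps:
T(y) = 1/(6 + y)
n = -422
b = -1688 (b = (4 + 0*4)*(-422) = (4 + 0)*(-422) = 4*(-422) = -1688)
(v(39, G(T(1))) + b)² = (39 - 1688)² = (-1649)² = 2719201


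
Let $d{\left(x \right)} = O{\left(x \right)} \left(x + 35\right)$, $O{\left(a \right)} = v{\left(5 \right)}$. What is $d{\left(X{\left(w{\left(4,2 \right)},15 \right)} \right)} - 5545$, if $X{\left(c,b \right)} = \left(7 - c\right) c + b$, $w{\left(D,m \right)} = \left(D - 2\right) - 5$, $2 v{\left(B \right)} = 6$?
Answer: $-5485$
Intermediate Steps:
$v{\left(B \right)} = 3$ ($v{\left(B \right)} = \frac{1}{2} \cdot 6 = 3$)
$w{\left(D,m \right)} = -7 + D$ ($w{\left(D,m \right)} = \left(-2 + D\right) - 5 = -7 + D$)
$X{\left(c,b \right)} = b + c \left(7 - c\right)$ ($X{\left(c,b \right)} = c \left(7 - c\right) + b = b + c \left(7 - c\right)$)
$O{\left(a \right)} = 3$
$d{\left(x \right)} = 105 + 3 x$ ($d{\left(x \right)} = 3 \left(x + 35\right) = 3 \left(35 + x\right) = 105 + 3 x$)
$d{\left(X{\left(w{\left(4,2 \right)},15 \right)} \right)} - 5545 = \left(105 + 3 \left(15 - \left(-7 + 4\right)^{2} + 7 \left(-7 + 4\right)\right)\right) - 5545 = \left(105 + 3 \left(15 - \left(-3\right)^{2} + 7 \left(-3\right)\right)\right) - 5545 = \left(105 + 3 \left(15 - 9 - 21\right)\right) - 5545 = \left(105 + 3 \left(-15\right)\right) - 5545 = \left(105 - 45\right) - 5545 = 60 - 5545 = -5485$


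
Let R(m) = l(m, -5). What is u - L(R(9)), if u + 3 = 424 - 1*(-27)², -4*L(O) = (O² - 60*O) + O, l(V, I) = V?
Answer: -841/2 ≈ -420.50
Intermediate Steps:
R(m) = m
L(O) = -O²/4 + 59*O/4 (L(O) = -((O² - 60*O) + O)/4 = -(O² - 59*O)/4 = -O²/4 + 59*O/4)
u = -308 (u = -3 + (424 - 1*(-27)²) = -3 + (424 - 1*729) = -3 + (424 - 729) = -3 - 305 = -308)
u - L(R(9)) = -308 - 9*(59 - 1*9)/4 = -308 - 9*(59 - 9)/4 = -308 - 9*50/4 = -308 - 1*225/2 = -308 - 225/2 = -841/2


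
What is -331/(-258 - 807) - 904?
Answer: -962429/1065 ≈ -903.69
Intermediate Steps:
-331/(-258 - 807) - 904 = -331/(-1065) - 904 = -331*(-1/1065) - 904 = 331/1065 - 904 = -962429/1065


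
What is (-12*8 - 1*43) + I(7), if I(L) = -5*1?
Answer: -144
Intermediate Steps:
I(L) = -5
(-12*8 - 1*43) + I(7) = (-12*8 - 1*43) - 5 = (-96 - 43) - 5 = -139 - 5 = -144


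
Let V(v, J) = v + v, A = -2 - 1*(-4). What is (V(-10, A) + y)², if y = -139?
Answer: 25281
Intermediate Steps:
A = 2 (A = -2 + 4 = 2)
V(v, J) = 2*v
(V(-10, A) + y)² = (2*(-10) - 139)² = (-20 - 139)² = (-159)² = 25281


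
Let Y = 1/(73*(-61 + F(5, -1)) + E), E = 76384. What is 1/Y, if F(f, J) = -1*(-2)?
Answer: 72077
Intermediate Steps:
F(f, J) = 2
Y = 1/72077 (Y = 1/(73*(-61 + 2) + 76384) = 1/(73*(-59) + 76384) = 1/(-4307 + 76384) = 1/72077 ≈ 1.3874e-5)
1/Y = 1/(1/72077) = 72077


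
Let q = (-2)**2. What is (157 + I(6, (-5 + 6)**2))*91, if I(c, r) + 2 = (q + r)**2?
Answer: 16380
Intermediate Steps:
q = 4
I(c, r) = -2 + (4 + r)**2
(157 + I(6, (-5 + 6)**2))*91 = (157 + (-2 + (4 + (-5 + 6)**2)**2))*91 = (157 + (-2 + (4 + 1**2)**2))*91 = (157 + (-2 + (4 + 1)**2))*91 = (157 + (-2 + 5**2))*91 = (157 + (-2 + 25))*91 = (157 + 23)*91 = 180*91 = 16380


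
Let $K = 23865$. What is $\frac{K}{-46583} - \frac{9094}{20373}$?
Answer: $- \frac{24589931}{25649607} \approx -0.95869$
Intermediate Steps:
$\frac{K}{-46583} - \frac{9094}{20373} = \frac{23865}{-46583} - \frac{9094}{20373} = 23865 \left(- \frac{1}{46583}\right) - \frac{9094}{20373} = - \frac{645}{1259} - \frac{9094}{20373} = - \frac{24589931}{25649607}$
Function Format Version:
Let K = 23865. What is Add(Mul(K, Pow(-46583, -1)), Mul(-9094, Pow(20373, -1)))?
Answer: Rational(-24589931, 25649607) ≈ -0.95869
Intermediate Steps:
Add(Mul(K, Pow(-46583, -1)), Mul(-9094, Pow(20373, -1))) = Add(Mul(23865, Pow(-46583, -1)), Mul(-9094, Pow(20373, -1))) = Add(Mul(23865, Rational(-1, 46583)), Mul(-9094, Rational(1, 20373))) = Add(Rational(-645, 1259), Rational(-9094, 20373)) = Rational(-24589931, 25649607)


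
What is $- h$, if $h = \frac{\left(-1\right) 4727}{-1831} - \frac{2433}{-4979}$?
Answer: $- \frac{27990556}{9116549} \approx -3.0703$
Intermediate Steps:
$h = \frac{27990556}{9116549}$ ($h = \left(-4727\right) \left(- \frac{1}{1831}\right) - - \frac{2433}{4979} = \frac{4727}{1831} + \frac{2433}{4979} = \frac{27990556}{9116549} \approx 3.0703$)
$- h = \left(-1\right) \frac{27990556}{9116549} = - \frac{27990556}{9116549}$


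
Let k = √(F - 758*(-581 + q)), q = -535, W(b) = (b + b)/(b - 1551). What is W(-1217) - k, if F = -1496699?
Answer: 1217/1384 - I*√650771 ≈ 0.87934 - 806.7*I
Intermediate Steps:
W(b) = 2*b/(-1551 + b) (W(b) = (2*b)/(-1551 + b) = 2*b/(-1551 + b))
k = I*√650771 (k = √(-1496699 - 758*(-581 - 535)) = √(-1496699 - 758*(-1116)) = √(-1496699 + 845928) = √(-650771) = I*√650771 ≈ 806.7*I)
W(-1217) - k = 2*(-1217)/(-1551 - 1217) - I*√650771 = 2*(-1217)/(-2768) - I*√650771 = 2*(-1217)*(-1/2768) - I*√650771 = 1217/1384 - I*√650771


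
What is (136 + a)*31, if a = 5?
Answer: 4371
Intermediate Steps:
(136 + a)*31 = (136 + 5)*31 = 141*31 = 4371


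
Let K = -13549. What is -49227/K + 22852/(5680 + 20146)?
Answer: 790479125/174958237 ≈ 4.5181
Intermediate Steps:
-49227/K + 22852/(5680 + 20146) = -49227/(-13549) + 22852/(5680 + 20146) = -49227*(-1/13549) + 22852/25826 = 49227/13549 + 22852*(1/25826) = 49227/13549 + 11426/12913 = 790479125/174958237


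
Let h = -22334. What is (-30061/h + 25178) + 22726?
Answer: 1069917997/22334 ≈ 47905.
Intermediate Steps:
(-30061/h + 25178) + 22726 = (-30061/(-22334) + 25178) + 22726 = (-30061*(-1/22334) + 25178) + 22726 = (30061/22334 + 25178) + 22726 = 562355513/22334 + 22726 = 1069917997/22334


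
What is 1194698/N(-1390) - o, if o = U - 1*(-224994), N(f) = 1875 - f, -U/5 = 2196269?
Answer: 35120680713/3265 ≈ 1.0757e+7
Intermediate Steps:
U = -10981345 (U = -5*2196269 = -10981345)
o = -10756351 (o = -10981345 - 1*(-224994) = -10981345 + 224994 = -10756351)
1194698/N(-1390) - o = 1194698/(1875 - 1*(-1390)) - 1*(-10756351) = 1194698/(1875 + 1390) + 10756351 = 1194698/3265 + 10756351 = 35120680713/3265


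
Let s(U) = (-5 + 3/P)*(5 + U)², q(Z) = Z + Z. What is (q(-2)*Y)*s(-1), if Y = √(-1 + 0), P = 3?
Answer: 256*I ≈ 256.0*I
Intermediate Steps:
q(Z) = 2*Z
s(U) = -4*(5 + U)² (s(U) = (-5 + 3/3)*(5 + U)² = (-5 + 3*(⅓))*(5 + U)² = (-5 + 1)*(5 + U)² = -4*(5 + U)²)
Y = I (Y = √(-1) = I ≈ 1.0*I)
(q(-2)*Y)*s(-1) = ((2*(-2))*I)*(-4*(5 - 1)²) = (-4*I)*(-4*4²) = (-4*I)*(-4*16) = -4*I*(-64) = 256*I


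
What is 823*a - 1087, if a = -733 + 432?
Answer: -248810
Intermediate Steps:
a = -301
823*a - 1087 = 823*(-301) - 1087 = -247723 - 1087 = -248810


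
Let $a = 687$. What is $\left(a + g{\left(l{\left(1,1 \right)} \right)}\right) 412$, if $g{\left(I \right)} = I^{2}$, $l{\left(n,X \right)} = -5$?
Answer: $293344$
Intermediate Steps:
$\left(a + g{\left(l{\left(1,1 \right)} \right)}\right) 412 = \left(687 + \left(-5\right)^{2}\right) 412 = \left(687 + 25\right) 412 = 712 \cdot 412 = 293344$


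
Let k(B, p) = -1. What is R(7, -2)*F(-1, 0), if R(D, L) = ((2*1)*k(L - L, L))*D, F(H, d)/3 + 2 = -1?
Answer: 126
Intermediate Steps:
F(H, d) = -9 (F(H, d) = -6 + 3*(-1) = -6 - 3 = -9)
R(D, L) = -2*D (R(D, L) = ((2*1)*(-1))*D = (2*(-1))*D = -2*D)
R(7, -2)*F(-1, 0) = -2*7*(-9) = -14*(-9) = 126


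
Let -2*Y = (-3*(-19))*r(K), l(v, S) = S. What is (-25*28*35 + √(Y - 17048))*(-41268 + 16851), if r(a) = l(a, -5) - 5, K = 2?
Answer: 598216500 - 24417*I*√16763 ≈ 5.9822e+8 - 3.1613e+6*I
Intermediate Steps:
r(a) = -10 (r(a) = -5 - 5 = -10)
Y = 285 (Y = -(-3*(-19))*(-10)/2 = -57*(-10)/2 = -½*(-570) = 285)
(-25*28*35 + √(Y - 17048))*(-41268 + 16851) = (-25*28*35 + √(285 - 17048))*(-41268 + 16851) = (-700*35 + √(-16763))*(-24417) = (-24500 + I*√16763)*(-24417) = 598216500 - 24417*I*√16763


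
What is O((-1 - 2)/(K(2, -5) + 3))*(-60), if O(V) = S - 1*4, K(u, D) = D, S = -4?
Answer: 480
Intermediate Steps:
O(V) = -8 (O(V) = -4 - 1*4 = -4 - 4 = -8)
O((-1 - 2)/(K(2, -5) + 3))*(-60) = -8*(-60) = 480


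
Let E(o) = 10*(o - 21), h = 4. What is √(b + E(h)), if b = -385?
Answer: I*√555 ≈ 23.558*I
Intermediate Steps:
E(o) = -210 + 10*o (E(o) = 10*(-21 + o) = -210 + 10*o)
√(b + E(h)) = √(-385 + (-210 + 10*4)) = √(-385 + (-210 + 40)) = √(-385 - 170) = √(-555) = I*√555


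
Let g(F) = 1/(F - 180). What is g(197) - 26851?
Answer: -456466/17 ≈ -26851.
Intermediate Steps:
g(F) = 1/(-180 + F)
g(197) - 26851 = 1/(-180 + 197) - 26851 = 1/17 - 26851 = -456466/17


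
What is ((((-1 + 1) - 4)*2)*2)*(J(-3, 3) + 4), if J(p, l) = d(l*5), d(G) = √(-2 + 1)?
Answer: -64 - 16*I ≈ -64.0 - 16.0*I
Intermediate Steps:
d(G) = I (d(G) = √(-1) = I)
J(p, l) = I
((((-1 + 1) - 4)*2)*2)*(J(-3, 3) + 4) = ((((-1 + 1) - 4)*2)*2)*(I + 4) = (((0 - 4)*2)*2)*(4 + I) = (-4*2*2)*(4 + I) = (-8*2)*(4 + I) = -16*(4 + I) = -64 - 16*I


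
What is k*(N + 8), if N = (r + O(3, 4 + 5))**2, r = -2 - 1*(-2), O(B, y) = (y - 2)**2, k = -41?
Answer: -98769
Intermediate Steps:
O(B, y) = (-2 + y)**2
r = 0 (r = -2 + 2 = 0)
N = 2401 (N = (0 + (-2 + (4 + 5))**2)**2 = (0 + (-2 + 9)**2)**2 = (0 + 7**2)**2 = (0 + 49)**2 = 49**2 = 2401)
k*(N + 8) = -41*(2401 + 8) = -41*2409 = -98769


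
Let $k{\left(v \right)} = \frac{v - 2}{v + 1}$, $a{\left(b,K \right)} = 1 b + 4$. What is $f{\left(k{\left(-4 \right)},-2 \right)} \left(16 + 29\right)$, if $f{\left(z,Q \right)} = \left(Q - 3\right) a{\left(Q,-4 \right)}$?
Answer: $-450$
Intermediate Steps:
$a{\left(b,K \right)} = 4 + b$ ($a{\left(b,K \right)} = b + 4 = 4 + b$)
$k{\left(v \right)} = \frac{-2 + v}{1 + v}$
$f{\left(z,Q \right)} = \left(-3 + Q\right) \left(4 + Q\right)$ ($f{\left(z,Q \right)} = \left(Q - 3\right) \left(4 + Q\right) = \left(-3 + Q\right) \left(4 + Q\right)$)
$f{\left(k{\left(-4 \right)},-2 \right)} \left(16 + 29\right) = \left(-3 - 2\right) \left(4 - 2\right) \left(16 + 29\right) = \left(-5\right) 2 \cdot 45 = \left(-10\right) 45 = -450$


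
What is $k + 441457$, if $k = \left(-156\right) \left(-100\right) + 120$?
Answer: $457177$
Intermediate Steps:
$k = 15720$ ($k = 15600 + 120 = 15720$)
$k + 441457 = 15720 + 441457 = 457177$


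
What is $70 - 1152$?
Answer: $-1082$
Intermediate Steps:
$70 - 1152 = -1082$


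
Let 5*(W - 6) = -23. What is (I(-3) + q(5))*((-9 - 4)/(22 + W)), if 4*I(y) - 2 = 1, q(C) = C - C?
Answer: -5/12 ≈ -0.41667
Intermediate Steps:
W = 7/5 (W = 6 + (⅕)*(-23) = 6 - 23/5 = 7/5 ≈ 1.4000)
q(C) = 0
I(y) = ¾ (I(y) = ½ + (¼)*1 = ½ + ¼ = ¾)
(I(-3) + q(5))*((-9 - 4)/(22 + W)) = (¾ + 0)*((-9 - 4)/(22 + 7/5)) = 3*(-13/117/5)/4 = 3*(-13*5/117)/4 = (¾)*(-5/9) = -5/12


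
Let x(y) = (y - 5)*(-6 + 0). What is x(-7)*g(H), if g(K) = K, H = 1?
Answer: 72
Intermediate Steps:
x(y) = 30 - 6*y (x(y) = (-5 + y)*(-6) = 30 - 6*y)
x(-7)*g(H) = (30 - 6*(-7))*1 = (30 + 42)*1 = 72*1 = 72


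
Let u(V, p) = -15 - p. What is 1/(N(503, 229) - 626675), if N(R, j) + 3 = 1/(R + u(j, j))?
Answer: -259/162309601 ≈ -1.5957e-6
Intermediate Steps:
N(R, j) = -3 + 1/(-15 + R - j) (N(R, j) = -3 + 1/(R + (-15 - j)) = -3 + 1/(-15 + R - j))
1/(N(503, 229) - 626675) = 1/((-46 - 3*229 + 3*503)/(15 + 229 - 1*503) - 626675) = 1/((-46 - 687 + 1509)/(15 + 229 - 503) - 626675) = 1/(776/(-259) - 626675) = 1/(-1/259*776 - 626675) = 1/(-776/259 - 626675) = 1/(-162309601/259) = -259/162309601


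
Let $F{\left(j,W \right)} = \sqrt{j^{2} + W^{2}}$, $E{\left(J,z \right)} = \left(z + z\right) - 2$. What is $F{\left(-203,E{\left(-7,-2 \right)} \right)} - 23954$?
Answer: $-23954 + \sqrt{41245} \approx -23751.0$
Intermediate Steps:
$E{\left(J,z \right)} = -2 + 2 z$ ($E{\left(J,z \right)} = 2 z - 2 = -2 + 2 z$)
$F{\left(j,W \right)} = \sqrt{W^{2} + j^{2}}$
$F{\left(-203,E{\left(-7,-2 \right)} \right)} - 23954 = \sqrt{\left(-2 + 2 \left(-2\right)\right)^{2} + \left(-203\right)^{2}} - 23954 = \sqrt{\left(-2 - 4\right)^{2} + 41209} - 23954 = \sqrt{\left(-6\right)^{2} + 41209} - 23954 = \sqrt{36 + 41209} - 23954 = \sqrt{41245} - 23954 = -23954 + \sqrt{41245}$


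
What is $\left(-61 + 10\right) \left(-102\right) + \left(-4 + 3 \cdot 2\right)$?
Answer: $5204$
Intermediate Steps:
$\left(-61 + 10\right) \left(-102\right) + \left(-4 + 3 \cdot 2\right) = \left(-51\right) \left(-102\right) + \left(-4 + 6\right) = 5202 + 2 = 5204$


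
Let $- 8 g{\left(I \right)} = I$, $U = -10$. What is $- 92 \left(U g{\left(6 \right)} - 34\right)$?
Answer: $2438$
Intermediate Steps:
$g{\left(I \right)} = - \frac{I}{8}$
$- 92 \left(U g{\left(6 \right)} - 34\right) = - 92 \left(- 10 \left(\left(- \frac{1}{8}\right) 6\right) - 34\right) = - 92 \left(\left(-10\right) \left(- \frac{3}{4}\right) - 34\right) = - 92 \left(\frac{15}{2} - 34\right) = \left(-92\right) \left(- \frac{53}{2}\right) = 2438$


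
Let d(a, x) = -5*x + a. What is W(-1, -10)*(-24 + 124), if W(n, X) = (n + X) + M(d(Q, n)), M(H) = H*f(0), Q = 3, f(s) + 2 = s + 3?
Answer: -300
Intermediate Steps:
f(s) = 1 + s (f(s) = -2 + (s + 3) = -2 + (3 + s) = 1 + s)
d(a, x) = a - 5*x
M(H) = H (M(H) = H*(1 + 0) = H*1 = H)
W(n, X) = 3 + X - 4*n (W(n, X) = (n + X) + (3 - 5*n) = (X + n) + (3 - 5*n) = 3 + X - 4*n)
W(-1, -10)*(-24 + 124) = (3 - 10 - 4*(-1))*(-24 + 124) = (3 - 10 + 4)*100 = -3*100 = -300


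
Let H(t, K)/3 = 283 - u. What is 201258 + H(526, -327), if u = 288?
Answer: 201243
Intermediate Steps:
H(t, K) = -15 (H(t, K) = 3*(283 - 1*288) = 3*(283 - 288) = 3*(-5) = -15)
201258 + H(526, -327) = 201258 - 15 = 201243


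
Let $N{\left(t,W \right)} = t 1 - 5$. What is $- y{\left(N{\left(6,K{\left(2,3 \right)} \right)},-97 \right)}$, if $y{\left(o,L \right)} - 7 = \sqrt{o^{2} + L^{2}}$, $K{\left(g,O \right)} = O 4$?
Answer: $-7 - \sqrt{9410} \approx -104.01$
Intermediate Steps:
$K{\left(g,O \right)} = 4 O$
$N{\left(t,W \right)} = -5 + t$ ($N{\left(t,W \right)} = t - 5 = -5 + t$)
$y{\left(o,L \right)} = 7 + \sqrt{L^{2} + o^{2}}$ ($y{\left(o,L \right)} = 7 + \sqrt{o^{2} + L^{2}} = 7 + \sqrt{L^{2} + o^{2}}$)
$- y{\left(N{\left(6,K{\left(2,3 \right)} \right)},-97 \right)} = - (7 + \sqrt{\left(-97\right)^{2} + \left(-5 + 6\right)^{2}}) = - (7 + \sqrt{9409 + 1^{2}}) = - (7 + \sqrt{9409 + 1}) = - (7 + \sqrt{9410}) = -7 - \sqrt{9410}$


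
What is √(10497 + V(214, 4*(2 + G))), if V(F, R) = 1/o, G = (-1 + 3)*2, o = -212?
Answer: √117944239/106 ≈ 102.45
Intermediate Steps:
G = 4 (G = 2*2 = 4)
V(F, R) = -1/212 (V(F, R) = 1/(-212) = -1/212)
√(10497 + V(214, 4*(2 + G))) = √(10497 - 1/212) = √(2225363/212) = √117944239/106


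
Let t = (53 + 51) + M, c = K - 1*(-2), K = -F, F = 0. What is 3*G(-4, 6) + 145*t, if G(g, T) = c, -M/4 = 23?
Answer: 1746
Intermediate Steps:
M = -92 (M = -4*23 = -92)
K = 0 (K = -1*0 = 0)
c = 2 (c = 0 - 1*(-2) = 0 + 2 = 2)
G(g, T) = 2
t = 12 (t = (53 + 51) - 92 = 104 - 92 = 12)
3*G(-4, 6) + 145*t = 3*2 + 145*12 = 6 + 1740 = 1746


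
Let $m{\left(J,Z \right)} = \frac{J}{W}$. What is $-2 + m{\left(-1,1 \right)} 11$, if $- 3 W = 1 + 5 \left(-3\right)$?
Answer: $- \frac{61}{14} \approx -4.3571$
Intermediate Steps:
$W = \frac{14}{3}$ ($W = - \frac{1 + 5 \left(-3\right)}{3} = - \frac{1 - 15}{3} = \left(- \frac{1}{3}\right) \left(-14\right) = \frac{14}{3} \approx 4.6667$)
$m{\left(J,Z \right)} = \frac{3 J}{14}$ ($m{\left(J,Z \right)} = \frac{J}{\frac{14}{3}} = J \frac{3}{14} = \frac{3 J}{14}$)
$-2 + m{\left(-1,1 \right)} 11 = -2 + \frac{3}{14} \left(-1\right) 11 = -2 - \frac{33}{14} = - \frac{61}{14}$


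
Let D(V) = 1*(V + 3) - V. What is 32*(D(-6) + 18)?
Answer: 672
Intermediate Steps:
D(V) = 3 (D(V) = 1*(3 + V) - V = (3 + V) - V = 3)
32*(D(-6) + 18) = 32*(3 + 18) = 32*21 = 672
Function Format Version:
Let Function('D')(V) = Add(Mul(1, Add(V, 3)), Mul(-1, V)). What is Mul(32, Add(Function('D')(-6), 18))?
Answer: 672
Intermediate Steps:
Function('D')(V) = 3 (Function('D')(V) = Add(Mul(1, Add(3, V)), Mul(-1, V)) = Add(Add(3, V), Mul(-1, V)) = 3)
Mul(32, Add(Function('D')(-6), 18)) = Mul(32, Add(3, 18)) = Mul(32, 21) = 672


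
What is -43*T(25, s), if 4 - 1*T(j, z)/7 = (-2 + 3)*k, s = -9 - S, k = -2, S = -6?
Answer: -1806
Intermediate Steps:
s = -3 (s = -9 - 1*(-6) = -9 + 6 = -3)
T(j, z) = 42 (T(j, z) = 28 - 7*(-2 + 3)*(-2) = 28 - 7*(-2) = 28 + 14 = 42)
-43*T(25, s) = -43*42 = -1806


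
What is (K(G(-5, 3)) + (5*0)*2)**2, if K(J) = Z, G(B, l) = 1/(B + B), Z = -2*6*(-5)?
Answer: 3600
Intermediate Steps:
Z = 60 (Z = -12*(-5) = 60)
G(B, l) = 1/(2*B)
K(J) = 60
(K(G(-5, 3)) + (5*0)*2)**2 = (60 + (5*0)*2)**2 = (60 + 0*2)**2 = (60 + 0)**2 = 60**2 = 3600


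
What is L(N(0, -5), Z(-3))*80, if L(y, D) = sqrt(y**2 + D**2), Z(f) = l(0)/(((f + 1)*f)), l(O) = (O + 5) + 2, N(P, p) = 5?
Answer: 40*sqrt(949)/3 ≈ 410.74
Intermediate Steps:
l(O) = 7 + O (l(O) = (5 + O) + 2 = 7 + O)
Z(f) = 7/(f*(1 + f)) (Z(f) = (7 + 0)/(((f + 1)*f)) = 7/(((1 + f)*f)) = 7/((f*(1 + f))) = 7*(1/(f*(1 + f))) = 7/(f*(1 + f)))
L(y, D) = sqrt(D**2 + y**2)
L(N(0, -5), Z(-3))*80 = sqrt((7/(-3*(1 - 3)))**2 + 5**2)*80 = sqrt((7*(-1/3)/(-2))**2 + 25)*80 = sqrt((7*(-1/3)*(-1/2))**2 + 25)*80 = sqrt((7/6)**2 + 25)*80 = sqrt(49/36 + 25)*80 = sqrt(949/36)*80 = (sqrt(949)/6)*80 = 40*sqrt(949)/3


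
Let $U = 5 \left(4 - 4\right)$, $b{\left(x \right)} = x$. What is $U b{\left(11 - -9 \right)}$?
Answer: $0$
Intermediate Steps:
$U = 0$ ($U = 5 \cdot 0 = 0$)
$U b{\left(11 - -9 \right)} = 0 \left(11 - -9\right) = 0 \left(11 + 9\right) = 0 \cdot 20 = 0$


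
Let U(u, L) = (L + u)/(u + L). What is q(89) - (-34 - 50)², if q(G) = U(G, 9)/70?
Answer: -493919/70 ≈ -7056.0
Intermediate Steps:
U(u, L) = 1 (U(u, L) = (L + u)/(L + u) = 1)
q(G) = 1/70
q(89) - (-34 - 50)² = 1/70 - (-34 - 50)² = 1/70 - 1*(-84)² = 1/70 - 1*7056 = 1/70 - 7056 = -493919/70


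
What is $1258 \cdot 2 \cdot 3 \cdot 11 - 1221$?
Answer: $81807$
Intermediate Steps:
$1258 \cdot 2 \cdot 3 \cdot 11 - 1221 = 1258 \cdot 6 \cdot 11 - 1221 = 1258 \cdot 66 - 1221 = 83028 - 1221 = 81807$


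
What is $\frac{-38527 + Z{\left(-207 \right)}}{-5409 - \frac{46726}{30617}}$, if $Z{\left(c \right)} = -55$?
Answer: $\frac{1181265094}{165654079} \approx 7.1309$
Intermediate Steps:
$\frac{-38527 + Z{\left(-207 \right)}}{-5409 - \frac{46726}{30617}} = \frac{-38527 - 55}{-5409 - \frac{46726}{30617}} = - \frac{38582}{-5409 - \frac{46726}{30617}} = - \frac{38582}{- \frac{165654079}{30617}} = \left(-38582\right) \left(- \frac{30617}{165654079}\right) = \frac{1181265094}{165654079}$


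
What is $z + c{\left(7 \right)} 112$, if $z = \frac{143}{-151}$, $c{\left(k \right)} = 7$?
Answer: $\frac{118241}{151} \approx 783.05$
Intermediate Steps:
$z = - \frac{143}{151}$ ($z = 143 \left(- \frac{1}{151}\right) = - \frac{143}{151} \approx -0.94702$)
$z + c{\left(7 \right)} 112 = - \frac{143}{151} + 7 \cdot 112 = - \frac{143}{151} + 784 = \frac{118241}{151}$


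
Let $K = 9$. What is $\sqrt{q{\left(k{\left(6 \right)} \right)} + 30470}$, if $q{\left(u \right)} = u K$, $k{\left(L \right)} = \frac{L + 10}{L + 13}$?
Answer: $\frac{\sqrt{11002406}}{19} \approx 174.58$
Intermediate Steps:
$k{\left(L \right)} = \frac{10 + L}{13 + L}$
$q{\left(u \right)} = 9 u$ ($q{\left(u \right)} = u 9 = 9 u$)
$\sqrt{q{\left(k{\left(6 \right)} \right)} + 30470} = \sqrt{9 \frac{10 + 6}{13 + 6} + 30470} = \sqrt{9 \cdot \frac{1}{19} \cdot 16 + 30470} = \sqrt{9 \cdot \frac{16}{19} + 30470} = \sqrt{\frac{144}{19} + 30470} = \sqrt{\frac{579074}{19}} = \frac{\sqrt{11002406}}{19}$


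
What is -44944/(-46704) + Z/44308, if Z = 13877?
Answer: 164968135/129335052 ≈ 1.2755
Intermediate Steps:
-44944/(-46704) + Z/44308 = -44944/(-46704) + 13877/44308 = -44944*(-1/46704) + 13877*(1/44308) = 2809/2919 + 13877/44308 = 164968135/129335052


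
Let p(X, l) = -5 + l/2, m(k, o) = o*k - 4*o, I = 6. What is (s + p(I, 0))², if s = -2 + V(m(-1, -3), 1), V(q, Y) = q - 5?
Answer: 9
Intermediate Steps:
m(k, o) = -4*o + k*o (m(k, o) = k*o - 4*o = -4*o + k*o)
p(X, l) = -5 + l/2 (p(X, l) = -5 + l*(½) = -5 + l/2)
V(q, Y) = -5 + q
s = 8 (s = -2 + (-5 - 3*(-4 - 1)) = -2 + (-5 - 3*(-5)) = -2 + (-5 + 15) = -2 + 10 = 8)
(s + p(I, 0))² = (8 + (-5 + (½)*0))² = (8 + (-5 + 0))² = (8 - 5)² = 3² = 9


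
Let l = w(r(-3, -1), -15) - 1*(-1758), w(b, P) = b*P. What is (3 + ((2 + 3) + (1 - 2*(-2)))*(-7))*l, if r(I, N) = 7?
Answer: -110751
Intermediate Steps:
w(b, P) = P*b
l = 1653 (l = -15*7 - 1*(-1758) = -105 + 1758 = 1653)
(3 + ((2 + 3) + (1 - 2*(-2)))*(-7))*l = (3 + ((2 + 3) + (1 - 2*(-2)))*(-7))*1653 = (3 + (5 + (1 + 4))*(-7))*1653 = (3 + (5 + 5)*(-7))*1653 = (3 + 10*(-7))*1653 = (3 - 70)*1653 = -67*1653 = -110751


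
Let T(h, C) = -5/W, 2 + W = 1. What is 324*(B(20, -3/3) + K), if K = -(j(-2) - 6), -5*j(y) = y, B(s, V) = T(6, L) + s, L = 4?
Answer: 49572/5 ≈ 9914.4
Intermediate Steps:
W = -1 (W = -2 + 1 = -1)
T(h, C) = 5 (T(h, C) = -5/(-1) = -5*(-1) = 5)
B(s, V) = 5 + s
j(y) = -y/5
K = 28/5 (K = -(-1/5*(-2) - 6) = -(2/5 - 6) = -1*(-28/5) = 28/5 ≈ 5.6000)
324*(B(20, -3/3) + K) = 324*((5 + 20) + 28/5) = 324*(25 + 28/5) = 324*(153/5) = 49572/5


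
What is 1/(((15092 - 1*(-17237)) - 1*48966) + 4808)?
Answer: -1/11829 ≈ -8.4538e-5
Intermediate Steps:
1/(((15092 - 1*(-17237)) - 1*48966) + 4808) = 1/(((15092 + 17237) - 48966) + 4808) = 1/((32329 - 48966) + 4808) = 1/(-16637 + 4808) = 1/(-11829) = -1/11829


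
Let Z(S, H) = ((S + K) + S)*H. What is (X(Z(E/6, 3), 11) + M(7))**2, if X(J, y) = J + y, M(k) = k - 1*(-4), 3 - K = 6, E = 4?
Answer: 289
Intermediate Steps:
K = -3 (K = 3 - 1*6 = 3 - 6 = -3)
M(k) = 4 + k (M(k) = k + 4 = 4 + k)
Z(S, H) = H*(-3 + 2*S) (Z(S, H) = ((S - 3) + S)*H = ((-3 + S) + S)*H = (-3 + 2*S)*H = H*(-3 + 2*S))
(X(Z(E/6, 3), 11) + M(7))**2 = ((3*(-3 + 2*(4/6)) + 11) + (4 + 7))**2 = ((3*(-3 + 2*(4*(1/6))) + 11) + 11)**2 = ((3*(-3 + 2*(2/3)) + 11) + 11)**2 = ((3*(-3 + 4/3) + 11) + 11)**2 = ((3*(-5/3) + 11) + 11)**2 = ((-5 + 11) + 11)**2 = (6 + 11)**2 = 17**2 = 289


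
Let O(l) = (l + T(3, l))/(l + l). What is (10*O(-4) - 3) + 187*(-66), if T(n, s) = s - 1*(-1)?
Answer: -49345/4 ≈ -12336.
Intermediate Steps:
T(n, s) = 1 + s (T(n, s) = s + 1 = 1 + s)
O(l) = (1 + 2*l)/(2*l) (O(l) = (l + (1 + l))/(l + l) = (1 + 2*l)/((2*l)) = (1 + 2*l)*(1/(2*l)) = (1 + 2*l)/(2*l))
(10*O(-4) - 3) + 187*(-66) = (10*((1/2 - 4)/(-4)) - 3) + 187*(-66) = (10*(-1/4*(-7/2)) - 3) - 12342 = (10*(7/8) - 3) - 12342 = (35/4 - 3) - 12342 = 23/4 - 12342 = -49345/4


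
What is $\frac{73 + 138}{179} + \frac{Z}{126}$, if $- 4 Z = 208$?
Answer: $\frac{8639}{11277} \approx 0.76607$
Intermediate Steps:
$Z = -52$ ($Z = \left(- \frac{1}{4}\right) 208 = -52$)
$\frac{73 + 138}{179} + \frac{Z}{126} = \frac{73 + 138}{179} - \frac{52}{126} = 211 \cdot \frac{1}{179} - \frac{26}{63} = \frac{211}{179} - \frac{26}{63} = \frac{8639}{11277}$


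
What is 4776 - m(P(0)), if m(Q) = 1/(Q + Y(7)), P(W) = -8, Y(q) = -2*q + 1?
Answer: 100297/21 ≈ 4776.0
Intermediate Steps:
Y(q) = 1 - 2*q
m(Q) = 1/(-13 + Q) (m(Q) = 1/(Q + (1 - 2*7)) = 1/(Q + (1 - 14)) = 1/(Q - 13) = 1/(-13 + Q))
4776 - m(P(0)) = 4776 - 1/(-13 - 8) = 4776 - 1/(-21) = 4776 - 1*(-1/21) = 4776 + 1/21 = 100297/21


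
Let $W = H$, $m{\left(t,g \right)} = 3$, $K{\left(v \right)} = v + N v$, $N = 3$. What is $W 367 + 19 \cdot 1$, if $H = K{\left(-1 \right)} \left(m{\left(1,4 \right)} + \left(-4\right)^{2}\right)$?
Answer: $-27873$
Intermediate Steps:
$K{\left(v \right)} = 4 v$ ($K{\left(v \right)} = v + 3 v = 4 v$)
$H = -76$ ($H = 4 \left(-1\right) \left(3 + \left(-4\right)^{2}\right) = - 4 \left(3 + 16\right) = \left(-4\right) 19 = -76$)
$W = -76$
$W 367 + 19 \cdot 1 = \left(-76\right) 367 + 19 \cdot 1 = -27892 + 19 = -27873$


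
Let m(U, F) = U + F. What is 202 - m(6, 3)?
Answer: 193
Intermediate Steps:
m(U, F) = F + U
202 - m(6, 3) = 202 - (3 + 6) = 202 - 1*9 = 202 - 9 = 193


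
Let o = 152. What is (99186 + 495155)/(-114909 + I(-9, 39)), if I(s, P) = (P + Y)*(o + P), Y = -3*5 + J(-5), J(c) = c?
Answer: -594341/111280 ≈ -5.3410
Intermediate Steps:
Y = -20 (Y = -3*5 - 5 = -15 - 5 = -20)
I(s, P) = (-20 + P)*(152 + P) (I(s, P) = (P - 20)*(152 + P) = (-20 + P)*(152 + P))
(99186 + 495155)/(-114909 + I(-9, 39)) = (99186 + 495155)/(-114909 + (-3040 + 39**2 + 132*39)) = 594341/(-114909 + (-3040 + 1521 + 5148)) = 594341/(-114909 + 3629) = 594341/(-111280) = 594341*(-1/111280) = -594341/111280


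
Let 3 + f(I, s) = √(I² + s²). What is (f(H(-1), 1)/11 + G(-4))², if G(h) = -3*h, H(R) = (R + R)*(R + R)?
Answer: (129 + √17)²/121 ≈ 146.46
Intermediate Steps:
H(R) = 4*R² (H(R) = (2*R)*(2*R) = 4*R²)
f(I, s) = -3 + √(I² + s²)
(f(H(-1), 1)/11 + G(-4))² = ((-3 + √((4*(-1)²)² + 1²))/11 - 3*(-4))² = ((-3 + √((4*1)² + 1))*(1/11) + 12)² = ((-3 + √(4² + 1))*(1/11) + 12)² = ((-3 + √(16 + 1))*(1/11) + 12)² = ((-3 + √17)*(1/11) + 12)² = ((-3/11 + √17/11) + 12)² = (129/11 + √17/11)²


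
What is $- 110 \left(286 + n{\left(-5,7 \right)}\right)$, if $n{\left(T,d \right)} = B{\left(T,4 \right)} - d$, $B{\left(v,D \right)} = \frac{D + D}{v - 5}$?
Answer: $-30602$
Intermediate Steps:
$B{\left(v,D \right)} = \frac{2 D}{-5 + v}$
$n{\left(T,d \right)} = - d + \frac{8}{-5 + T}$ ($n{\left(T,d \right)} = 2 \cdot 4 \frac{1}{-5 + T} - d = \frac{8}{-5 + T} - d = - d + \frac{8}{-5 + T}$)
$- 110 \left(286 + n{\left(-5,7 \right)}\right) = - 110 \left(286 + \frac{8 - 7 \left(-5 - 5\right)}{-5 - 5}\right) = - 110 \left(286 + \frac{8 - 7 \left(-10\right)}{-10}\right) = - 110 \left(286 - \frac{8 + 70}{10}\right) = - 110 \left(286 - \frac{39}{5}\right) = \left(-110\right) \frac{1391}{5} = -30602$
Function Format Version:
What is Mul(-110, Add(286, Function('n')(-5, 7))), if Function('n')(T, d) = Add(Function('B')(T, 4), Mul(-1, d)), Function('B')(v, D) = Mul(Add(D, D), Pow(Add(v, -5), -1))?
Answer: -30602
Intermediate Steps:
Function('B')(v, D) = Mul(2, D, Pow(Add(-5, v), -1)) (Function('B')(v, D) = Mul(Mul(2, D), Pow(Add(-5, v), -1)) = Mul(2, D, Pow(Add(-5, v), -1)))
Function('n')(T, d) = Add(Mul(-1, d), Mul(8, Pow(Add(-5, T), -1))) (Function('n')(T, d) = Add(Mul(2, 4, Pow(Add(-5, T), -1)), Mul(-1, d)) = Add(Mul(8, Pow(Add(-5, T), -1)), Mul(-1, d)) = Add(Mul(-1, d), Mul(8, Pow(Add(-5, T), -1))))
Mul(-110, Add(286, Function('n')(-5, 7))) = Mul(-110, Add(286, Mul(Pow(Add(-5, -5), -1), Add(8, Mul(-1, 7, Add(-5, -5)))))) = Mul(-110, Add(286, Mul(Pow(-10, -1), Add(8, Mul(-1, 7, -10))))) = Mul(-110, Add(286, Mul(Rational(-1, 10), Add(8, 70)))) = Mul(-110, Add(286, Mul(Rational(-1, 10), 78))) = Mul(-110, Add(286, Rational(-39, 5))) = Mul(-110, Rational(1391, 5)) = -30602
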